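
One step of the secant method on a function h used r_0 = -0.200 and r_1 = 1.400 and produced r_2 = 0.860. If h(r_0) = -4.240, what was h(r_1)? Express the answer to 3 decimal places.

The secant line through (-0.200, -4.240) and (1.400, h(r_1)) crosses zero at r_2 = 0.860.
So (-0.200, -4.240), (1.400, h(r_1)), (0.860, 0) are collinear:
h(r_1) = -4.240 · (1.400 − 0.860) / (-0.200 − 0.860) = -4.240 · (0.54000)/(-1.06000) = 2.16000

2.160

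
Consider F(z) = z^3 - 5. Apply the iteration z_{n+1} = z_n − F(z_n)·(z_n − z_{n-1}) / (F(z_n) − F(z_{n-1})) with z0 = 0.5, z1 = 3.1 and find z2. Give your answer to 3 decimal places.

0.927

F(0.5) = -4.87500, F(3.1) = 24.79100
z2 = 3.10000 − 24.79100·(3.10000 − 0.50000) / (24.79100 − (-4.87500)) = 3.10000 − (64.45660)/(29.66600) = 0.92726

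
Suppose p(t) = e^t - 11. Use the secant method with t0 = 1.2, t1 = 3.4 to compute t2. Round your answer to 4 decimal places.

p(1.2) = -7.679883, p(3.4) = 18.964100
t2 = 3.400000 − 18.964100·(3.400000 − 1.200000) / (18.964100 − (-7.679883)) = 3.400000 − (41.721020)/(26.643983) = 1.834130

1.8341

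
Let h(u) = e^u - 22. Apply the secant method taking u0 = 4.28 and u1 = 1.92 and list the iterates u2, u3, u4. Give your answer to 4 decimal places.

h(4.28) = 50.240440, h(1.92) = -15.179042
u2 = 1.920000 − (-15.179042)·(1.920000 − 4.280000) / (-15.179042 − 50.240440) = 1.920000 − (35.822538)/(-65.419482) = 2.467582
h(2.467582) = -10.206104
u3 = 2.467582 − (-10.206104)·(2.467582 − 1.920000) / (-10.206104 − (-15.179042)) = 2.467582 − (-5.588680)/(4.972938) = 3.591401
h(3.591401) = 14.284867
u4 = 3.591401 − 14.284867·(3.591401 − 2.467582) / (14.284867 − (-10.206104)) = 3.591401 − (16.053599)/(24.490971) = 2.935910

2.4676, 3.5914, 2.9359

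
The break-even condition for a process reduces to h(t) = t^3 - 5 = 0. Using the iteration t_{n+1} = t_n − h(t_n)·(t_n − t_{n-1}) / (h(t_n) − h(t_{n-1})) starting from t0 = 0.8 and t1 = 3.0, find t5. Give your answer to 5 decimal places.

1.68554

h(0.8) = -4.4880000, h(3.0) = 22.0000000
t2 = 3.0000000 − 22.0000000·(3.0000000 − 0.8000000) / (22.0000000 − (-4.4880000)) = 3.0000000 − (48.4000000)/(26.4880000) = 1.1727575
h(1.1727575) = -3.3870362
t3 = 1.1727575 − (-3.3870362)·(1.1727575 − 3.0000000) / (-3.3870362 − 22.0000000) = 1.1727575 − (6.1889365)/(-25.3870362) = 1.4165408
h(1.4165408) = -2.1575864
t4 = 1.4165408 − (-2.1575864)·(1.4165408 − 1.1727575) / (-2.1575864 − (-3.3870362)) = 1.4165408 − (-0.5259836)/(1.2294498) = 1.8443611
h(1.8443611) = 1.2739043
t5 = 1.8443611 − 1.2739043·(1.8443611 − 1.4165408) / (1.2739043 − (-2.1575864)) = 1.8443611 − (0.5450021)/(3.4314906) = 1.6855374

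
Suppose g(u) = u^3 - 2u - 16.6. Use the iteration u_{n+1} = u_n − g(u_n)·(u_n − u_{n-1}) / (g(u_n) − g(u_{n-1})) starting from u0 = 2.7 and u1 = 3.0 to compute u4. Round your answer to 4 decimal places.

2.8115

g(2.7) = -2.317000, g(3.0) = 4.400000
u2 = 3.000000 − 4.400000·(3.000000 − 2.700000) / (4.400000 − (-2.317000)) = 3.000000 − (1.320000)/(6.717000) = 2.803484
g(2.803484) = -0.172929
u3 = 2.803484 − (-0.172929)·(2.803484 − 3.000000) / (-0.172929 − 4.400000) = 2.803484 − (0.033983)/(-4.572929) = 2.810915
g(2.810915) = -0.012105
u4 = 2.810915 − (-0.012105)·(2.810915 − 2.803484) / (-0.012105 − (-0.172929)) = 2.810915 − (-0.000090)/(0.160824) = 2.811474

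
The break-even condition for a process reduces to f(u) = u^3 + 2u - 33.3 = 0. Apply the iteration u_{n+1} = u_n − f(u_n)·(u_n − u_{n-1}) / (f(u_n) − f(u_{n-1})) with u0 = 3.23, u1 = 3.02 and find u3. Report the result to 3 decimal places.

f(3.23) = 6.85827, f(3.02) = 0.28361
u2 = 3.02000 − 0.28361·(3.02000 − 3.23000) / (0.28361 − 6.85827) = 3.02000 − (-0.05956)/(-6.57466) = 3.01094
f(3.01094) = 0.01838
u3 = 3.01094 − 0.01838·(3.01094 − 3.02000) / (0.01838 − 0.28361) = 3.01094 − (-0.00017)/(-0.26523) = 3.01031

3.010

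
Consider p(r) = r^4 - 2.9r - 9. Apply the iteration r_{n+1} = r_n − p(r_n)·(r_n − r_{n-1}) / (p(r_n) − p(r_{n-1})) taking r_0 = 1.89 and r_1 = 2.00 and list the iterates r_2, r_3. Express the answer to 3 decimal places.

p(1.89) = -1.72110, p(2.00) = 1.20000
r_2 = 2.00000 − 1.20000·(2.00000 − 1.89000) / (1.20000 − (-1.72110)) = 2.00000 − (0.13200)/(2.92110) = 1.95481
p(1.95481) = -0.06671
r_3 = 1.95481 − (-0.06671)·(1.95481 − 2.00000) / (-0.06671 − 1.20000) = 1.95481 − (0.00301)/(-1.26671) = 1.95719

1.955, 1.957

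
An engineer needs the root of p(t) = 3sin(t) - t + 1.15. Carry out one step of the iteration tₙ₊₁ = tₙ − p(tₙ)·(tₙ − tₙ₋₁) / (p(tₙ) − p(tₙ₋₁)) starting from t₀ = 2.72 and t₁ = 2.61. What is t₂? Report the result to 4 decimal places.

p(2.72) = -0.342357, p(2.61) = 0.060721
t₂ = 2.610000 − 0.060721·(2.610000 − 2.720000) / (0.060721 − (-0.342357)) = 2.610000 − (-0.006679)/(0.403078) = 2.626571

2.6266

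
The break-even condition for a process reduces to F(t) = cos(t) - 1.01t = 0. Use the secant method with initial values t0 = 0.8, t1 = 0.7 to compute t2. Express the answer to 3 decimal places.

F(0.8) = -0.11129, F(0.7) = 0.05784
t2 = 0.70000 − 0.05784·(0.70000 − 0.80000) / (0.05784 − (-0.11129)) = 0.70000 − (-0.00578)/(0.16914) = 0.73420

0.734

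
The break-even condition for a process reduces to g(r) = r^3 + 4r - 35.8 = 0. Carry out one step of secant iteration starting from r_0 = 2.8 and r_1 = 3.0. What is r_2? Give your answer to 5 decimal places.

g(2.8) = -2.6480000, g(3.0) = 3.2000000
r_2 = 3.0000000 − 3.2000000·(3.0000000 − 2.8000000) / (3.2000000 − (-2.6480000)) = 3.0000000 − (0.6400000)/(5.8480000) = 2.8905609

2.89056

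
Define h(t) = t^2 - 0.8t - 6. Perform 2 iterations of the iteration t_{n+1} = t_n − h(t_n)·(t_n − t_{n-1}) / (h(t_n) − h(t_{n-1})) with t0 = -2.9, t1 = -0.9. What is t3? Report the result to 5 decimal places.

h(-2.9) = 4.7300000, h(-0.9) = -4.4700000
t2 = -0.9000000 − (-4.4700000)·(-0.9000000 − (-2.9000000)) / (-4.4700000 − 4.7300000) = -0.9000000 − (-8.9400000)/(-9.2000000) = -1.8717391
h(-1.8717391) = -0.9992013
t3 = -1.8717391 − (-0.9992013)·(-1.8717391 − (-0.9000000)) / (-0.9992013 − (-4.4700000)) = -1.8717391 − (0.9709630)/(3.4707987) = -2.1514912

-2.15149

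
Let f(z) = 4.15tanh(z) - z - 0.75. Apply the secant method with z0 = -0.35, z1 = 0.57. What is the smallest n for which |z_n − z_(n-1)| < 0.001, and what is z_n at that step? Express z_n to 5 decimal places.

n = 5, z_n = 0.24435

f(-0.35) = -1.7959585, f(0.57) = 0.8187410
z2 = 0.5700000 − 0.8187410·(0.9200000)/(2.6146995) = 0.2819203;  |Δ| = 0.2880797
f(0.2819203) = 0.1080078
z3 = 0.2819203 − 0.1080078·(-0.2880797)/(-0.7107332) = 0.2381418;  |Δ| = 0.0437785
f(0.2381418) = -0.0181214
z4 = 0.2381418 − (-0.0181214)·(-0.0437785)/(-0.1261291) = 0.2444316;  |Δ| = 0.0062898
f(0.2444316) = 0.0002288
z5 = 0.2444316 − 0.0002288·(0.0062898)/(0.0183502) = 0.2443532;  |Δ| = 0.0000784
|z5 − z4| = 0.0000784 < 0.001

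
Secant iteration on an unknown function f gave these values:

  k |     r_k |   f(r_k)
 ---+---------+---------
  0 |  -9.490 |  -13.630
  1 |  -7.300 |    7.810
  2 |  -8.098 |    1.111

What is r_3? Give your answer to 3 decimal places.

-8.230

r_3 = -8.098 − 1.111·(-8.098 − (-7.300)) / (1.111 − 7.810)
   = -8.098 − (-0.88658)/(-6.69900) = -8.23034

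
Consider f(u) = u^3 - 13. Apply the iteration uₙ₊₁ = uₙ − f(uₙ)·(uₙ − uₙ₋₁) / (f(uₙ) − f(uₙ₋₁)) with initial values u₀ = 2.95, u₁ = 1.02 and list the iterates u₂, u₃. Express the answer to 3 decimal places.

1.956, 2.760

f(2.95) = 12.67238, f(1.02) = -11.93879
u₂ = 1.02000 − (-11.93879)·(1.02000 − 2.95000) / (-11.93879 − 12.67238) = 1.02000 − (23.04187)/(-24.61117) = 1.95624
f(1.95624) = -5.51376
u₃ = 1.95624 − (-5.51376)·(1.95624 − 1.02000) / (-5.51376 − (-11.93879)) = 1.95624 − (-5.16218)/(6.42504) = 2.75968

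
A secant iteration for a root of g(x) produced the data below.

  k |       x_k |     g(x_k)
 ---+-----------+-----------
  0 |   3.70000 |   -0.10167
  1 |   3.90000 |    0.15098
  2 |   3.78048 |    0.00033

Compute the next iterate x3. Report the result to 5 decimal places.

3.78022

x3 = 3.78048 − 0.00033·(3.78048 − 3.90000) / (0.00033 − 0.15098)
   = 3.78048 − (-0.0000394)/(-0.1506500) = 3.7802182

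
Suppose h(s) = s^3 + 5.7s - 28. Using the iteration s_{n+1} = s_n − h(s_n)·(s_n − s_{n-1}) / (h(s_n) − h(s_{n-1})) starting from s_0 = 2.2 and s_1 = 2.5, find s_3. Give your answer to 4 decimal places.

h(2.2) = -4.812000, h(2.5) = 1.875000
s_2 = 2.500000 − 1.875000·(2.500000 − 2.200000) / (1.875000 − (-4.812000)) = 2.500000 − (0.562500)/(6.687000) = 2.415882
h(2.415882) = -0.129222
s_3 = 2.415882 − (-0.129222)·(2.415882 − 2.500000) / (-0.129222 − 1.875000) = 2.415882 − (0.010870)/(-2.004222) = 2.421305

2.4213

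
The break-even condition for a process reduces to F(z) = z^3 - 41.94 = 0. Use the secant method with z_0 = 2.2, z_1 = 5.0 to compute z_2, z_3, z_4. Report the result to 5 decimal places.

2.96621, 3.29198, 3.50505

F(2.2) = -31.2920000, F(5.0) = 83.0600000
z_2 = 5.0000000 − 83.0600000·(5.0000000 − 2.2000000) / (83.0600000 − (-31.2920000)) = 5.0000000 − (232.5680000)/(114.3520000) = 2.9662096
F(2.9662096) = -15.8421033
z_3 = 2.9662096 − (-15.8421033)·(2.9662096 − 5.0000000) / (-15.8421033 − 83.0600000) = 2.9662096 − (32.2195176)/(-98.9021033) = 3.2919814
F(3.2919814) = -6.2643312
z_4 = 3.2919814 − (-6.2643312)·(3.2919814 − 2.9662096) / (-6.2643312 − (-15.8421033)) = 3.2919814 − (-2.0407425)/(9.5777721) = 3.5050521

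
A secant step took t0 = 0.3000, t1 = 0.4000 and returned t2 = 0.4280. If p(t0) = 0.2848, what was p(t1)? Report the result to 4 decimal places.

0.0623

The secant line through (0.3000, 0.2848) and (0.4000, p(t1)) crosses zero at t2 = 0.4280.
So (0.3000, 0.2848), (0.4000, p(t1)), (0.4280, 0) are collinear:
p(t1) = 0.2848 · (0.4000 − 0.4280) / (0.3000 − 0.4280) = 0.2848 · (-0.028000)/(-0.128000) = 0.062300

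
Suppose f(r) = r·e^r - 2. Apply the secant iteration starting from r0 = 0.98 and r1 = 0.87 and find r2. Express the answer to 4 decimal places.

0.8542

f(0.98) = 0.611167, f(0.87) = 0.076612
r2 = 0.870000 − 0.076612·(0.870000 − 0.980000) / (0.076612 − 0.611167) = 0.870000 − (-0.008427)/(-0.534555) = 0.854235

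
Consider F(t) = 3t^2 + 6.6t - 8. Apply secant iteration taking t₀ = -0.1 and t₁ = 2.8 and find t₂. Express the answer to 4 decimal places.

0.4871

F(-0.1) = -8.630000, F(2.8) = 34.000000
t₂ = 2.800000 − 34.000000·(2.800000 − (-0.100000)) / (34.000000 − (-8.630000)) = 2.800000 − (98.600000)/(42.630000) = 0.487075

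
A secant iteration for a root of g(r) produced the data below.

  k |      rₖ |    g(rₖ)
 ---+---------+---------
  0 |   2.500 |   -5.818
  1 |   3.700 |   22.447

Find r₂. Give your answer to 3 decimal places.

2.747

r₂ = 3.700 − 22.447·(3.700 − 2.500) / (22.447 − (-5.818))
   = 3.700 − (26.93640)/(28.26500) = 2.74701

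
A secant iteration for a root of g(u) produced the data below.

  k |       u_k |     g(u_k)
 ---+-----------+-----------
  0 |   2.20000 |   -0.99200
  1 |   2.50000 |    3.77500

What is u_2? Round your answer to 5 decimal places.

u_2 = 2.50000 − 3.77500·(2.50000 − 2.20000) / (3.77500 − (-0.99200))
   = 2.50000 − (1.1325000)/(4.7670000) = 2.2624292

2.26243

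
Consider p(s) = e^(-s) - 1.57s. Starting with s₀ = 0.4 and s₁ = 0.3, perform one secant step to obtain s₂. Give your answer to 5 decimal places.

p(0.4) = 0.0423200, p(0.3) = 0.2698182
s₂ = 0.3000000 − 0.2698182·(0.3000000 − 0.4000000) / (0.2698182 − 0.0423200) = 0.3000000 − (-0.0269818)/(0.2274982) = 0.4186024

0.41860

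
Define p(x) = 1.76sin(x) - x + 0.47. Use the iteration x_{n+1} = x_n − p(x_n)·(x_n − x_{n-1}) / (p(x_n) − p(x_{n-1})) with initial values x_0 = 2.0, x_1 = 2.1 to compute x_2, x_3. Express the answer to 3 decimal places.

2.039, 2.040

p(2.0) = 0.07036, p(2.1) = -0.11075
x_2 = 2.10000 − (-0.11075)·(2.10000 − 2.00000) / (-0.11075 − 0.07036) = 2.10000 − (-0.01108)/(-0.18111) = 2.03885
p(2.03885) = 0.00186
x_3 = 2.03885 − 0.00186·(2.03885 − 2.10000) / (0.00186 − (-0.11075)) = 2.03885 − (-0.00011)/(0.11261) = 2.03986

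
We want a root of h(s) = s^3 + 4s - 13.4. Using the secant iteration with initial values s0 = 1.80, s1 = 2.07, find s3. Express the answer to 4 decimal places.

1.8263

h(1.80) = -0.368000, h(2.07) = 3.749743
s2 = 2.070000 − 3.749743·(2.070000 − 1.800000) / (3.749743 − (-0.368000)) = 2.070000 − (1.012431)/(4.117743) = 1.824130
h(1.824130) = -0.033782
s3 = 1.824130 − (-0.033782)·(1.824130 − 2.070000) / (-0.033782 − 3.749743) = 1.824130 − (0.008306)/(-3.783525) = 1.826325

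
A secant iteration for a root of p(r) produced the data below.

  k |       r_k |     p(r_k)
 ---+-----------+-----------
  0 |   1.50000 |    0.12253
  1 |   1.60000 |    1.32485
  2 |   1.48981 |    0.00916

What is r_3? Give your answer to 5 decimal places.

r_3 = 1.48981 − 0.00916·(1.48981 − 1.60000) / (0.00916 − 1.32485)
   = 1.48981 − (-0.0010093)/(-1.3156900) = 1.4890428

1.48904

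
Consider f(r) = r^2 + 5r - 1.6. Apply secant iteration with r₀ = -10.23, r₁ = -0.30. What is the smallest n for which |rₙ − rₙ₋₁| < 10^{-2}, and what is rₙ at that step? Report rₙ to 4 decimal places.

n = 6, rₙ = 0.3018

f(-10.23) = 51.902900, f(-0.30) = -3.010000
r₂ = -0.300000 − (-3.010000)·(9.930000)/(-54.912900) = -0.844304;  |Δ| = 0.544304
f(-0.844304) = -5.108670
r₃ = -0.844304 − (-5.108670)·(-0.544304)/(-2.098670) = 0.480663;  |Δ| = 1.324967
f(0.480663) = 1.034353
r₄ = 0.480663 − 1.034353·(1.324967)/(6.143023) = 0.257567;  |Δ| = 0.223096
f(0.257567) = -0.245823
r₅ = 0.257567 − (-0.245823)·(-0.223096)/(-1.280176) = 0.300407;  |Δ| = 0.042840
f(0.300407) = -0.007722
r₆ = 0.300407 − (-0.007722)·(0.042840)/(0.238101) = 0.301796;  |Δ| = 0.001389
|r₆ − r₅| = 0.001389 < 10^{-2}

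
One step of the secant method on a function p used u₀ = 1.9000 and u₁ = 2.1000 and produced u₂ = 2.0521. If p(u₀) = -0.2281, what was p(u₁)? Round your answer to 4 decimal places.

0.0718

The secant line through (1.9000, -0.2281) and (2.1000, p(u₁)) crosses zero at u₂ = 2.0521.
So (1.9000, -0.2281), (2.1000, p(u₁)), (2.0521, 0) are collinear:
p(u₁) = -0.2281 · (2.1000 − 2.0521) / (1.9000 − 2.0521) = -0.2281 · (0.047900)/(-0.152100) = 0.071834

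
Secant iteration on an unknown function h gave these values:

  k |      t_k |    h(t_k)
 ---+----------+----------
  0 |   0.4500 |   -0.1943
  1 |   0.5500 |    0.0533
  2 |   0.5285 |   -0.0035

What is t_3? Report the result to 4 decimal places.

t_3 = 0.5285 − (-0.0035)·(0.5285 − 0.5500) / (-0.0035 − 0.0533)
   = 0.5285 − (0.000075)/(-0.056800) = 0.529825

0.5298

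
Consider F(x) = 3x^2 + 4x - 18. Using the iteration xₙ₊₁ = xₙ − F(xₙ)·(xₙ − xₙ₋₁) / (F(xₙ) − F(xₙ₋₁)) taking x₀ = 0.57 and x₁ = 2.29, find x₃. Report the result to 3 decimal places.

1.862

F(0.57) = -14.74530, F(2.29) = 6.89230
x₂ = 2.29000 − 6.89230·(2.29000 − 0.57000) / (6.89230 − (-14.74530)) = 2.29000 − (11.85476)/(21.63760) = 1.74212
F(1.74212) = -1.92654
x₃ = 1.74212 − (-1.92654)·(1.74212 − 2.29000) / (-1.92654 − 6.89230) = 1.74212 − (1.05551)/(-8.81884) = 1.86181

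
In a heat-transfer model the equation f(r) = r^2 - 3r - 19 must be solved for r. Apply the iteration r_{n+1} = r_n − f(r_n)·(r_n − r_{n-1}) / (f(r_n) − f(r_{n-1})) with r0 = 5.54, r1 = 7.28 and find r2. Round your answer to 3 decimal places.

6.042

f(5.54) = -4.92840, f(7.28) = 12.15840
r2 = 7.28000 − 12.15840·(7.28000 − 5.54000) / (12.15840 − (-4.92840)) = 7.28000 − (21.15562)/(17.08680) = 6.04187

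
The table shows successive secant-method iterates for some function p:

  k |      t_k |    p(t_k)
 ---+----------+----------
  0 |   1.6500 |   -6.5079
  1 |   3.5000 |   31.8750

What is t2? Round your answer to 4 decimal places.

t2 = 3.5000 − 31.8750·(3.5000 − 1.6500) / (31.8750 − (-6.5079))
   = 3.5000 − (58.968750)/(38.382900) = 1.963671

1.9637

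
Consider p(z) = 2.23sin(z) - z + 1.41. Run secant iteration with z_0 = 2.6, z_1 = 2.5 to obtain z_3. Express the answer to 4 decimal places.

2.5861

p(2.6) = -0.040432, p(2.5) = 0.244593
z_2 = 2.500000 − 0.244593·(2.500000 − 2.600000) / (0.244593 − (-0.040432)) = 2.500000 − (-0.024459)/(0.285025) = 2.585815
p(2.585815) = 0.000743
z_3 = 2.585815 − 0.000743·(2.585815 − 2.500000) / (0.000743 − 0.244593) = 2.585815 − (0.000064)/(-0.243850) = 2.586076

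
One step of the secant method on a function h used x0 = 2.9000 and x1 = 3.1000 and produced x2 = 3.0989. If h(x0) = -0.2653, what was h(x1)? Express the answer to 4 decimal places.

0.0015

The secant line through (2.9000, -0.2653) and (3.1000, h(x1)) crosses zero at x2 = 3.0989.
So (2.9000, -0.2653), (3.1000, h(x1)), (3.0989, 0) are collinear:
h(x1) = -0.2653 · (3.1000 − 3.0989) / (2.9000 − 3.0989) = -0.2653 · (0.001100)/(-0.198900) = 0.001467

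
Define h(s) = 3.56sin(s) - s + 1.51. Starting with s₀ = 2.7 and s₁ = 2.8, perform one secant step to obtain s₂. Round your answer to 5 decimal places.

h(2.7) = 0.3314724, h(2.8) = -0.0974422
s₂ = 2.8000000 − (-0.0974422)·(2.8000000 − 2.7000000) / (-0.0974422 − 0.3314724) = 2.8000000 − (-0.0097442)/(-0.4289146) = 2.7772817

2.77728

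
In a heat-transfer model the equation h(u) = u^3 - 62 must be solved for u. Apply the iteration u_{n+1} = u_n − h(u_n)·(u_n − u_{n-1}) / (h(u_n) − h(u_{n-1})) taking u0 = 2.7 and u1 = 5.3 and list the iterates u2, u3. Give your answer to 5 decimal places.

h(2.7) = -42.3170000, h(5.3) = 86.8770000
u2 = 5.3000000 − 86.8770000·(5.3000000 − 2.7000000) / (86.8770000 − (-42.3170000)) = 5.3000000 − (225.8802000)/(129.1940000) = 3.5516200
h(3.5516200) = -17.1998472
u3 = 3.5516200 − (-17.1998472)·(3.5516200 − 5.3000000) / (-17.1998472 − 86.8770000) = 3.5516200 − (30.0718681)/(-104.0768472) = 3.8405591

3.55162, 3.84056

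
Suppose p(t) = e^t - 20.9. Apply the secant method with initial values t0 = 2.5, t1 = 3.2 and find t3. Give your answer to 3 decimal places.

3.036

p(2.5) = -8.71751, p(3.2) = 3.63253
t2 = 3.20000 − 3.63253·(3.20000 − 2.50000) / (3.63253 − (-8.71751)) = 3.20000 − (2.54277)/(12.35004) = 2.99411
p(2.99411) = -0.93246
t3 = 2.99411 − (-0.93246)·(2.99411 − 3.20000) / (-0.93246 − 3.63253) = 2.99411 − (0.19198)/(-4.56499) = 3.03616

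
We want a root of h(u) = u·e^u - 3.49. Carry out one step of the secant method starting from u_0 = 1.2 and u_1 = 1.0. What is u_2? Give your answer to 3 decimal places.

h(1.2) = 0.49414, h(1.0) = -0.77172
u_2 = 1.00000 − (-0.77172)·(1.00000 − 1.20000) / (-0.77172 − 0.49414) = 1.00000 − (0.15434)/(-1.26586) = 1.12193

1.122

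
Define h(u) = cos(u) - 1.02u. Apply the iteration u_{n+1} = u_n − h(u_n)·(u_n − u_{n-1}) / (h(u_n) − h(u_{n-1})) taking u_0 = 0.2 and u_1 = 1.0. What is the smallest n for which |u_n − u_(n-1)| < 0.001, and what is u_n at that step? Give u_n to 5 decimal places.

n = 5, u_n = 0.73034

h(0.2) = 0.7760666, h(1.0) = -0.4796977
u_2 = 1.0000000 − (-0.4796977)·(0.8000000)/(-1.2557643) = 0.6944027;  |Δ| = 0.3055973
h(0.6944027) = 0.0601453
u_3 = 0.6944027 − 0.0601453·(-0.3055973)/(0.5398430) = 0.7284501;  |Δ| = 0.0340474
h(0.7284501) = 0.0031880
u_4 = 0.7284501 − 0.0031880·(0.0340474)/(-0.0569573) = 0.7303558;  |Δ| = 0.0019057
h(0.7303558) = -0.0000258
u_5 = 0.7303558 − (-0.0000258)·(0.0019057)/(-0.0032138) = 0.7303405;  |Δ| = 0.0000153
|u_5 − u_4| = 0.0000153 < 0.001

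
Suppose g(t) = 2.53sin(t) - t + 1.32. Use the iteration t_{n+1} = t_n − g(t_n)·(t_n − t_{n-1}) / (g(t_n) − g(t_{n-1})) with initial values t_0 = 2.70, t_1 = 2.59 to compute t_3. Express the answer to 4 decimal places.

g(2.70) = -0.298729, g(2.59) = 0.055832
t_2 = 2.590000 − 0.055832·(2.590000 − 2.700000) / (0.055832 − (-0.298729)) = 2.590000 − (-0.006142)/(0.354561) = 2.607322
g(2.607322) = 0.000990
t_3 = 2.607322 − 0.000990·(2.607322 − 2.590000) / (0.000990 − 0.055832) = 2.607322 − (0.000017)/(-0.054843) = 2.607634

2.6076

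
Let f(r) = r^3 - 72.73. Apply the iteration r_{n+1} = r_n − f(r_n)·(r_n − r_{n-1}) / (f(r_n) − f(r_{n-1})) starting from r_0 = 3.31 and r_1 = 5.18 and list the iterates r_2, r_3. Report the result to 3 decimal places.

3.974, 4.132

f(3.31) = -36.46531, f(5.18) = 66.26183
r_2 = 5.18000 − 66.26183·(5.18000 − 3.31000) / (66.26183 − (-36.46531)) = 5.18000 − (123.90963)/(102.72714) = 3.97380
f(3.97380) = -9.97945
r_3 = 3.97380 − (-9.97945)·(3.97380 − 5.18000) / (-9.97945 − 66.26183) = 3.97380 − (12.03723)/(-76.24128) = 4.13168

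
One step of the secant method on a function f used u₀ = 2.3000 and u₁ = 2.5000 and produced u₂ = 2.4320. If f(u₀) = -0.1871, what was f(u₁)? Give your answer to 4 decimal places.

0.0964

The secant line through (2.3000, -0.1871) and (2.5000, f(u₁)) crosses zero at u₂ = 2.4320.
So (2.3000, -0.1871), (2.5000, f(u₁)), (2.4320, 0) are collinear:
f(u₁) = -0.1871 · (2.5000 − 2.4320) / (2.3000 − 2.4320) = -0.1871 · (0.068000)/(-0.132000) = 0.096385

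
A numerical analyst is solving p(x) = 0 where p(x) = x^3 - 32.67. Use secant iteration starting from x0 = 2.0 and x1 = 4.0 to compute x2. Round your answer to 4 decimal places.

p(2.0) = -24.670000, p(4.0) = 31.330000
x2 = 4.000000 − 31.330000·(4.000000 − 2.000000) / (31.330000 − (-24.670000)) = 4.000000 − (62.660000)/(56.000000) = 2.881071

2.8811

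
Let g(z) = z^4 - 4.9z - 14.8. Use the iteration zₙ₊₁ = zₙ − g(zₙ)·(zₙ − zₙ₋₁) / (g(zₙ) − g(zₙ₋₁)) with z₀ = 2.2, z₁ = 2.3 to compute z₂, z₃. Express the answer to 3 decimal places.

g(2.2) = -2.15440, g(2.3) = 1.91410
z₂ = 2.30000 − 1.91410·(2.30000 − 2.20000) / (1.91410 − (-2.15440)) = 2.30000 − (0.19141)/(4.06850) = 2.25295
g(2.25295) = -0.07575
z₃ = 2.25295 − (-0.07575)·(2.25295 − 2.30000) / (-0.07575 − 1.91410) = 2.25295 − (0.00356)/(-1.98985) = 2.25474

2.253, 2.255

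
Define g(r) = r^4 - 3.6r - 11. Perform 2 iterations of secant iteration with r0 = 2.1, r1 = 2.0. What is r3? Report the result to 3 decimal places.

g(2.1) = 0.88810, g(2.0) = -2.20000
r2 = 2.00000 − (-2.20000)·(2.00000 − 2.10000) / (-2.20000 − 0.88810) = 2.00000 − (0.22000)/(-3.08810) = 2.07124
g(2.07124) = -0.05202
r3 = 2.07124 − (-0.05202)·(2.07124 − 2.00000) / (-0.05202 − (-2.20000)) = 2.07124 − (-0.00371)/(2.14798) = 2.07297

2.073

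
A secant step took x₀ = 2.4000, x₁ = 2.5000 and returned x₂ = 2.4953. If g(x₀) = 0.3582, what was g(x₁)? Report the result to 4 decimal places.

-0.0177

The secant line through (2.4000, 0.3582) and (2.5000, g(x₁)) crosses zero at x₂ = 2.4953.
So (2.4000, 0.3582), (2.5000, g(x₁)), (2.4953, 0) are collinear:
g(x₁) = 0.3582 · (2.5000 − 2.4953) / (2.4000 − 2.4953) = 0.3582 · (0.004700)/(-0.095300) = -0.017666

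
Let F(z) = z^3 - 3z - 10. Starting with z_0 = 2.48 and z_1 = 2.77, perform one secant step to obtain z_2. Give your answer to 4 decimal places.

F(2.48) = -2.187008, F(2.77) = 2.943933
z_2 = 2.770000 − 2.943933·(2.770000 − 2.480000) / (2.943933 − (-2.187008)) = 2.770000 − (0.853741)/(5.130941) = 2.603609

2.6036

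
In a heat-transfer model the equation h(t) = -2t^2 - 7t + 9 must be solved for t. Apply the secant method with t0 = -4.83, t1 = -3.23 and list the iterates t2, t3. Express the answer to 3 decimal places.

h(-4.83) = -3.84780, h(-3.23) = 10.74420
t2 = -3.23000 − 10.74420·(-3.23000 − (-4.83000)) / (10.74420 − (-3.84780)) = -3.23000 − (17.19072)/(14.59200) = -4.40809
h(-4.40809) = 0.99409
t3 = -4.40809 − 0.99409·(-4.40809 − (-3.23000)) / (0.99409 − 10.74420) = -4.40809 − (-1.17113)/(-9.75011) = -4.52821

-4.408, -4.528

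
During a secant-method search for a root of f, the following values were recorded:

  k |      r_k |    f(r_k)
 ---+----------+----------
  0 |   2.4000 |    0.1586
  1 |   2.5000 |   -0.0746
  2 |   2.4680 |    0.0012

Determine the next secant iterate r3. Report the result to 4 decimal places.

r3 = 2.4680 − 0.0012·(2.4680 − 2.5000) / (0.0012 − (-0.0746))
   = 2.4680 − (-0.000038)/(0.075800) = 2.468507

2.4685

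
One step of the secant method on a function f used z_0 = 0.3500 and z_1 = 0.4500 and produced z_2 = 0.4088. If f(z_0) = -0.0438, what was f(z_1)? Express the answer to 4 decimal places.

0.0307

The secant line through (0.3500, -0.0438) and (0.4500, f(z_1)) crosses zero at z_2 = 0.4088.
So (0.3500, -0.0438), (0.4500, f(z_1)), (0.4088, 0) are collinear:
f(z_1) = -0.0438 · (0.4500 − 0.4088) / (0.3500 − 0.4088) = -0.0438 · (0.041200)/(-0.058800) = 0.030690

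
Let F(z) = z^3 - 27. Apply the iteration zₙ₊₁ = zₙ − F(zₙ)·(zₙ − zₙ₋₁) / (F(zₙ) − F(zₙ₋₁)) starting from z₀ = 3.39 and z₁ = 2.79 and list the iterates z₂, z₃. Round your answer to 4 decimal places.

F(3.39) = 11.958219, F(2.79) = -5.282361
z₂ = 2.790000 − (-5.282361)·(2.790000 − 3.390000) / (-5.282361 − 11.958219) = 2.790000 − (3.169417)/(-17.240580) = 2.973835
F(2.973835) = -0.700320
z₃ = 2.973835 − (-0.700320)·(2.973835 − 2.790000) / (-0.700320 − (-5.282361)) = 2.973835 − (-0.128743)/(4.582041) = 3.001932

2.9738, 3.0019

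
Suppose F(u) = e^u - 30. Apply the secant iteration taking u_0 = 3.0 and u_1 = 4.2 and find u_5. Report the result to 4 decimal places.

F(3.0) = -9.914463, F(4.2) = 36.686331
u_2 = 4.200000 − 36.686331·(4.200000 − 3.000000) / (36.686331 − (-9.914463)) = 4.200000 − (44.023597)/(46.600794) = 3.255304
F(3.255304) = -4.072512
u_3 = 3.255304 − (-4.072512)·(3.255304 − 4.200000) / (-4.072512 − 36.686331) = 3.255304 − (3.847287)/(-40.758843) = 3.349695
F(3.349695) = -1.505953
u_4 = 3.349695 − (-1.505953)·(3.349695 − 3.255304) / (-1.505953 − (-4.072512)) = 3.349695 − (-0.142149)/(2.566559) = 3.405080
F(3.405080) = 0.116714
u_5 = 3.405080 − 0.116714·(3.405080 − 3.349695) / (0.116714 − (-1.505953)) = 3.405080 − (0.006464)/(1.622667) = 3.401097

3.4011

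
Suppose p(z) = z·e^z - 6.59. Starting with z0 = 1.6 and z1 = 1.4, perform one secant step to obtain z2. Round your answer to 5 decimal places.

1.48122

p(1.6) = 1.3348519, p(1.4) = -0.9127200
z2 = 1.4000000 − (-0.9127200)·(1.4000000 − 1.6000000) / (-0.9127200 − 1.3348519) = 1.4000000 − (0.1825440)/(-2.2475719) = 1.4812183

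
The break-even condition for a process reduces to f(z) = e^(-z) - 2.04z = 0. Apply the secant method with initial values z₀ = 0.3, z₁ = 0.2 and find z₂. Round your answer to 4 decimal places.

f(0.3) = 0.128818, f(0.2) = 0.410731
z₂ = 0.200000 − 0.410731·(0.200000 − 0.300000) / (0.410731 − 0.128818) = 0.200000 − (-0.041073)/(0.281913) = 0.345694

0.3457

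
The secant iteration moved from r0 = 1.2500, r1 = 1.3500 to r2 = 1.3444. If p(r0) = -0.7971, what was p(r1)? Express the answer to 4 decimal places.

0.0473

The secant line through (1.2500, -0.7971) and (1.3500, p(r1)) crosses zero at r2 = 1.3444.
So (1.2500, -0.7971), (1.3500, p(r1)), (1.3444, 0) are collinear:
p(r1) = -0.7971 · (1.3500 − 1.3444) / (1.2500 − 1.3444) = -0.7971 · (0.005600)/(-0.094400) = 0.047286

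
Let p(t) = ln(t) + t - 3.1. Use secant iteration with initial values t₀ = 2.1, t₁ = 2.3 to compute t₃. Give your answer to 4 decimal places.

2.2771

p(2.1) = -0.258063, p(2.3) = 0.032909
t₂ = 2.300000 − 0.032909·(2.300000 − 2.100000) / (0.032909 − (-0.258063)) = 2.300000 − (0.006582)/(0.290972) = 2.277380
p(2.277380) = 0.000405
t₃ = 2.277380 − 0.000405·(2.277380 − 2.300000) / (0.000405 − 0.032909) = 2.277380 − (-0.000009)/(-0.032504) = 2.277098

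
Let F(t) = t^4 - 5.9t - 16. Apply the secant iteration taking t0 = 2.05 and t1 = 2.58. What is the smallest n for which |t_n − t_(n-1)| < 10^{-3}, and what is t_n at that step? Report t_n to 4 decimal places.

F(2.05) = -10.433994, F(2.58) = 13.085661
t2 = 2.580000 − 13.085661·(0.530000)/(23.519655) = 2.285123;  |Δ| = 0.294877
F(2.285123) = -2.215156
t3 = 2.285123 − (-2.215156)·(-0.294877)/(-15.300817) = 2.327814;  |Δ| = 0.042690
F(2.327814) = -0.371615
t4 = 2.327814 − (-0.371615)·(0.042690)/(1.843542) = 2.336419;  |Δ| = 0.008605
F(2.336419) = 0.014212
t5 = 2.336419 − 0.014212·(0.008605)/(0.385827) = 2.336102;  |Δ| = 0.000317
|t5 − t4| = 0.000317 < 10^{-3}

n = 5, t_n = 2.3361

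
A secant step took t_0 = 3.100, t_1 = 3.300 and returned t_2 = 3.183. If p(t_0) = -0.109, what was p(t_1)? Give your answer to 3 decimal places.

0.154

The secant line through (3.100, -0.109) and (3.300, p(t_1)) crosses zero at t_2 = 3.183.
So (3.100, -0.109), (3.300, p(t_1)), (3.183, 0) are collinear:
p(t_1) = -0.109 · (3.300 − 3.183) / (3.100 − 3.183) = -0.109 · (0.11700)/(-0.08300) = 0.15365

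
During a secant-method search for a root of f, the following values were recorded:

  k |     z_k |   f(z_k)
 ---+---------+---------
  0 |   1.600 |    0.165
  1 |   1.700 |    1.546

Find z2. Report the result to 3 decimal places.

z2 = 1.700 − 1.546·(1.700 − 1.600) / (1.546 − 0.165)
   = 1.700 − (0.15460)/(1.38100) = 1.58805

1.588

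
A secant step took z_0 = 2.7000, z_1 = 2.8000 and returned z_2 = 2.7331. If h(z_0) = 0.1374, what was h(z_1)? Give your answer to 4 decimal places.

The secant line through (2.7000, 0.1374) and (2.8000, h(z_1)) crosses zero at z_2 = 2.7331.
So (2.7000, 0.1374), (2.8000, h(z_1)), (2.7331, 0) are collinear:
h(z_1) = 0.1374 · (2.8000 − 2.7331) / (2.7000 − 2.7331) = 0.1374 · (0.066900)/(-0.033100) = -0.277706

-0.2777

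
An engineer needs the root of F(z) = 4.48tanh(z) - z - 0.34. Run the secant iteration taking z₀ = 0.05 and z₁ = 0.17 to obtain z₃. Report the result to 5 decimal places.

F(0.05) = -0.1661865, F(0.17) = 0.2443471
z₂ = 0.1700000 − 0.2443471·(0.1700000 − 0.0500000) / (0.2443471 − (-0.1661865)) = 0.1700000 − (0.0293217)/(0.4105336) = 0.0985767
F(0.0985767) = 0.0016221
z₃ = 0.0985767 − 0.0016221·(0.0985767 − 0.1700000) / (0.0016221 − 0.2443471) = 0.0985767 − (-0.0001159)/(-0.2427250) = 0.0980994

0.09810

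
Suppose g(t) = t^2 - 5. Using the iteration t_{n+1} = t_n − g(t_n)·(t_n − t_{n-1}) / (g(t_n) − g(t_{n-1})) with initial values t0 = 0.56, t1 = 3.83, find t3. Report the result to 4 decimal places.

2.0583

g(0.56) = -4.686400, g(3.83) = 9.668900
t2 = 3.830000 − 9.668900·(3.830000 − 0.560000) / (9.668900 − (-4.686400)) = 3.830000 − (31.617303)/(14.355300) = 1.627517
g(1.627517) = -2.351188
t3 = 1.627517 − (-2.351188)·(1.627517 − 3.830000) / (-2.351188 − 9.668900) = 1.627517 − (5.178452)/(-12.020088) = 2.058334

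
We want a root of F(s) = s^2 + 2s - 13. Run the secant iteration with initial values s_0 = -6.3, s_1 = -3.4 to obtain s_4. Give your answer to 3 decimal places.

F(-6.3) = 14.09000, F(-3.4) = -8.24000
s_2 = -3.40000 − (-8.24000)·(-3.40000 − (-6.30000)) / (-8.24000 − 14.09000) = -3.40000 − (-23.89600)/(-22.33000) = -4.47013
F(-4.47013) = -1.95820
s_3 = -4.47013 − (-1.95820)·(-4.47013 − (-3.40000)) / (-1.95820 − (-8.24000)) = -4.47013 − (2.09553)/(6.28180) = -4.80372
F(-4.80372) = 0.46826
s_4 = -4.80372 − 0.46826·(-4.80372 − (-4.47013)) / (0.46826 − (-1.95820)) = -4.80372 − (-0.15621)/(2.42646) = -4.73934

-4.739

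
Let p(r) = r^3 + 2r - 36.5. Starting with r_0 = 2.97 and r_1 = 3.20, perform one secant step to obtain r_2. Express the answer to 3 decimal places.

3.113

p(2.97) = -4.36193, p(3.20) = 2.66800
r_2 = 3.20000 − 2.66800·(3.20000 − 2.97000) / (2.66800 − (-4.36193)) = 3.20000 − (0.61364)/(7.02993) = 3.11271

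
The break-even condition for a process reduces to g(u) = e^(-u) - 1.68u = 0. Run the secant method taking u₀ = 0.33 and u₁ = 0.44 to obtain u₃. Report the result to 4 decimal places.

g(0.33) = 0.164524, g(0.44) = -0.095164
u₂ = 0.440000 − (-0.095164)·(0.440000 − 0.330000) / (-0.095164 − 0.164524) = 0.440000 − (-0.010468)/(-0.259687) = 0.399690
g(0.399690) = -0.000951
u₃ = 0.399690 − (-0.000951)·(0.399690 − 0.440000) / (-0.000951 − (-0.095164)) = 0.399690 − (0.000038)/(0.094212) = 0.399283

0.3993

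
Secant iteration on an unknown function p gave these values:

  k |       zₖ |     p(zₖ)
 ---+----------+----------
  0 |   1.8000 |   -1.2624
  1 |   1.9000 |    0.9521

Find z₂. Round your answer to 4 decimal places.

1.8570

z₂ = 1.9000 − 0.9521·(1.9000 − 1.8000) / (0.9521 − (-1.2624))
   = 1.9000 − (0.095210)/(2.214500) = 1.857006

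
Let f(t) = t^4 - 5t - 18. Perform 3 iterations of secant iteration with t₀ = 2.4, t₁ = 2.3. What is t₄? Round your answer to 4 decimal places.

f(2.4) = 3.177600, f(2.3) = -1.515900
t₂ = 2.300000 − (-1.515900)·(2.300000 − 2.400000) / (-1.515900 − 3.177600) = 2.300000 − (0.151590)/(-4.693500) = 2.332298
f(2.332298) = -0.072096
t₃ = 2.332298 − (-0.072096)·(2.332298 − 2.300000) / (-0.072096 − (-1.515900)) = 2.332298 − (-0.002329)/(1.443804) = 2.333911
f(2.333911) = 0.001769
t₄ = 2.333911 − 0.001769·(2.333911 − 2.332298) / (0.001769 − (-0.072096)) = 2.333911 − (0.000003)/(0.073866) = 2.333872

2.3339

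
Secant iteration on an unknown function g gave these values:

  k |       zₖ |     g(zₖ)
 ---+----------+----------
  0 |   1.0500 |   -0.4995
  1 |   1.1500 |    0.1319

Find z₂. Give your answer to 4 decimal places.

z₂ = 1.1500 − 0.1319·(1.1500 − 1.0500) / (0.1319 − (-0.4995))
   = 1.1500 − (0.013190)/(0.631400) = 1.129110

1.1291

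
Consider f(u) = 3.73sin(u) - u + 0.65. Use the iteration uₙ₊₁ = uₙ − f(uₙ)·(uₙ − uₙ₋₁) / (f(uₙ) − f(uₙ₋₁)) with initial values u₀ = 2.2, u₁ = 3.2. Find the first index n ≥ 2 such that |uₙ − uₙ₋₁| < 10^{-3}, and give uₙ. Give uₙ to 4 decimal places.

f(2.2) = 1.465692, f(3.2) = -2.767736
u₂ = 3.200000 − (-2.767736)·(1.000000)/(-4.233427) = 2.546219;  |Δ| = 0.653781
f(2.546219) = 0.195634
u₃ = 2.546219 − 0.195634·(-0.653781)/(2.963370) = 2.589380;  |Δ| = 0.043161
f(2.589380) = 0.017276
u₄ = 2.589380 − 0.017276·(0.043161)/(-0.178358) = 2.593560;  |Δ| = 0.004181
f(2.593560) = -0.000198
u₅ = 2.593560 − (-0.000198)·(0.004181)/(-0.017474) = 2.593513;  |Δ| = 0.000047
|u₅ − u₄| = 0.000047 < 10^{-3}

n = 5, uₙ = 2.5935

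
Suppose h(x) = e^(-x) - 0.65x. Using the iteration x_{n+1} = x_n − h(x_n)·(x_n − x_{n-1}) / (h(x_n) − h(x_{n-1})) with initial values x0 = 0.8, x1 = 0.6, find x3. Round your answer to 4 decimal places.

h(0.8) = -0.070671, h(0.6) = 0.158812
x2 = 0.600000 − 0.158812·(0.600000 − 0.800000) / (0.158812 − (-0.070671)) = 0.600000 − (-0.031762)/(0.229483) = 0.738408
h(0.738408) = -0.002092
x3 = 0.738408 − (-0.002092)·(0.738408 − 0.600000) / (-0.002092 − 0.158812) = 0.738408 − (-0.000289)/(-0.160903) = 0.736609

0.7366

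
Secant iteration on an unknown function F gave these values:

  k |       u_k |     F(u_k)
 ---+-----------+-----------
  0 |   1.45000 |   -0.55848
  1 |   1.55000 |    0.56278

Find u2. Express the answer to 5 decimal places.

u2 = 1.55000 − 0.56278·(1.55000 − 1.45000) / (0.56278 − (-0.55848))
   = 1.55000 − (0.0562780)/(1.1212600) = 1.4998083

1.49981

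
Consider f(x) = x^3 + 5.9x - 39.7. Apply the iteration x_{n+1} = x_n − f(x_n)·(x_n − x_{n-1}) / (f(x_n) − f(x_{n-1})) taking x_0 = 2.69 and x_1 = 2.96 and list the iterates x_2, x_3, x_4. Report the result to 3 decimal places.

2.836, 2.841, 2.841

f(2.69) = -4.36389, f(2.96) = 3.69834
x_2 = 2.96000 − 3.69834·(2.96000 − 2.69000) / (3.69834 − (-4.36389)) = 2.96000 − (0.99855)/(8.06223) = 2.83614
f(2.83614) = -0.15361
x_3 = 2.83614 − (-0.15361)·(2.83614 − 2.96000) / (-0.15361 − 3.69834) = 2.83614 − (0.01902)/(-3.85194) = 2.84108
f(2.84108) = -0.00507
x_4 = 2.84108 − (-0.00507)·(2.84108 − 2.83614) / (-0.00507 − (-0.15361)) = 2.84108 − (-0.00003)/(0.14853) = 2.84125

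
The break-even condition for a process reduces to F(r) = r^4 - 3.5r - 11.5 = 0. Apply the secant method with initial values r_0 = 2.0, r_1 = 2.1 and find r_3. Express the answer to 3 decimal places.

2.082

F(2.0) = -2.50000, F(2.1) = 0.59810
r_2 = 2.10000 − 0.59810·(2.10000 − 2.00000) / (0.59810 − (-2.50000)) = 2.10000 − (0.05981)/(3.09810) = 2.08069
F(2.08069) = -0.03968
r_3 = 2.08069 − (-0.03968)·(2.08069 − 2.10000) / (-0.03968 − 0.59810) = 2.08069 − (0.00077)/(-0.63778) = 2.08190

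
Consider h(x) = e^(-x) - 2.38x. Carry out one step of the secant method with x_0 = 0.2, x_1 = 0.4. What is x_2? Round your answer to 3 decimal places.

h(0.2) = 0.34273, h(0.4) = -0.28168
x_2 = 0.40000 − (-0.28168)·(0.40000 − 0.20000) / (-0.28168 − 0.34273) = 0.40000 − (-0.05634)/(-0.62441) = 0.30978

0.310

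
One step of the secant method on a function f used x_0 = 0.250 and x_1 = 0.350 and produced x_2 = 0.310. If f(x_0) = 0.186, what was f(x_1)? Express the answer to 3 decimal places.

-0.124

The secant line through (0.250, 0.186) and (0.350, f(x_1)) crosses zero at x_2 = 0.310.
So (0.250, 0.186), (0.350, f(x_1)), (0.310, 0) are collinear:
f(x_1) = 0.186 · (0.350 − 0.310) / (0.250 − 0.310) = 0.186 · (0.04000)/(-0.06000) = -0.12400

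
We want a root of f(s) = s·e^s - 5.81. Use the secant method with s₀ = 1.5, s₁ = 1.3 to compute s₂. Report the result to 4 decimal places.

f(1.5) = 0.912534, f(1.3) = -1.039914
s₂ = 1.300000 − (-1.039914)·(1.300000 − 1.500000) / (-1.039914 − 0.912534) = 1.300000 − (0.207983)/(-1.952448) = 1.406524

1.4065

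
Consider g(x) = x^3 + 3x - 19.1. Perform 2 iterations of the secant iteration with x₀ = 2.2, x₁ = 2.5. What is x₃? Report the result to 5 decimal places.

2.30125

g(2.2) = -1.8520000, g(2.5) = 4.0250000
x₂ = 2.5000000 − 4.0250000·(2.5000000 − 2.2000000) / (4.0250000 − (-1.8520000)) = 2.5000000 − (1.2075000)/(5.8770000) = 2.2945380
g(2.2945380) = -0.1358617
x₃ = 2.2945380 − (-0.1358617)·(2.2945380 − 2.5000000) / (-0.1358617 − 4.0250000) = 2.2945380 − (0.0279144)/(-4.1608617) = 2.3012468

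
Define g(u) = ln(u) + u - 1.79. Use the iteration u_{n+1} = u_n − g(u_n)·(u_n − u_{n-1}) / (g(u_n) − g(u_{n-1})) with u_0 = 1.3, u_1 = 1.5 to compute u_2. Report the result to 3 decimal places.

1.433

g(1.3) = -0.22764, g(1.5) = 0.11547
u_2 = 1.50000 − 0.11547·(1.50000 − 1.30000) / (0.11547 − (-0.22764)) = 1.50000 − (0.02309)/(0.34310) = 1.43269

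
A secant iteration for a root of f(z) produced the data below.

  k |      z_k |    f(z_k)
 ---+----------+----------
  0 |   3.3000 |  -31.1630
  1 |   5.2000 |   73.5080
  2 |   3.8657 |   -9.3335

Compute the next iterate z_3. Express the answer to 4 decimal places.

z_3 = 3.8657 − (-9.3335)·(3.8657 − 5.2000) / (-9.3335 − 73.5080)
   = 3.8657 − (12.453689)/(-82.841500) = 4.016032

4.0160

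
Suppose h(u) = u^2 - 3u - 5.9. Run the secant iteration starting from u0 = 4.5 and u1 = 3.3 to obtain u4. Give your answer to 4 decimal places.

4.3548

h(4.5) = 0.850000, h(3.3) = -4.910000
u2 = 3.300000 − (-4.910000)·(3.300000 − 4.500000) / (-4.910000 − 0.850000) = 3.300000 − (5.892000)/(-5.760000) = 4.322917
h(4.322917) = -0.181141
u3 = 4.322917 − (-0.181141)·(4.322917 − 3.300000) / (-0.181141 − (-4.910000)) = 4.322917 − (-0.185293)/(4.728859) = 4.362100
h(4.362100) = 0.041617
u4 = 4.362100 − 0.041617·(4.362100 − 4.322917) / (0.041617 − (-0.181141)) = 4.362100 − (0.001631)/(0.222758) = 4.354780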